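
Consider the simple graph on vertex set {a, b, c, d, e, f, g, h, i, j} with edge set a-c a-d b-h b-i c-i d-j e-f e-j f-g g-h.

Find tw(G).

2

A width-2 tree decomposition is:
Bags: B1 = {f, g, h}  B2 = {e, f, h}  B3 = {e, h, j}  B4 = {d, h, j}  B5 = {a, d, h}  B6 = {a, c, h}  B7 = {c, h, i}  B8 = {b, h, i}
Tree: B1–B2, B2–B3, B3–B4, B4–B5, B5–B6, B6–B7, B7–B8
Every bag has size at most 3, so the width is 3 − 1 = 2 and tw(G) ≤ 2. Since h–g–f–e–j–d–a–c–i–b–h is a cycle in G, G is not acyclic. Forests are exactly the graphs of treewidth ≤ 1, so tw(G) ≥ 2. Hence tw(G) = 2 exactly.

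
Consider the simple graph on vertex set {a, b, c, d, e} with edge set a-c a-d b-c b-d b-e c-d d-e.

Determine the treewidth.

2

A width-2 tree decomposition is:
Bags: B1 = {b, c, d}  B2 = {a, c, d}  B3 = {b, d, e}
Tree: B1–B2, B1–B3
The largest bag has 3 vertices, giving width 2; this decomposition certifies tw(G) ≤ 2. Conversely, {b, d, e} is a clique of size 3, and the vertices of any clique must share a bag in every tree decomposition; so some bag has ≥ 3 vertices and tw(G) ≥ 2. Hence tw(G) = 2 exactly.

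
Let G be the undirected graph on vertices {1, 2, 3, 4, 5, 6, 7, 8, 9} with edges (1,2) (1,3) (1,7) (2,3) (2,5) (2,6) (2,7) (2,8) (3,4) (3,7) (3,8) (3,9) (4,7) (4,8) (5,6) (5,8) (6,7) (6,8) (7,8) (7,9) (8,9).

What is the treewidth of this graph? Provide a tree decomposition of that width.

The largest bag has 4 vertices, giving width 3; this decomposition certifies tw(G) ≤ 3. On the other hand G contains the 4-clique {2, 5, 6, 8}. A clique must lie in a single bag of any decomposition, so no decomposition can have width below 3. The upper and lower bounds meet at 3, so that is the treewidth.

Treewidth 3.
One optimal decomposition is:
Bags: B1 = {2, 3, 7, 8}  B2 = {2, 6, 7, 8}  B3 = {3, 4, 7, 8}  B4 = {1, 2, 3, 7}  B5 = {3, 7, 8, 9}  B6 = {2, 5, 6, 8}
Tree: B1–B2, B1–B3, B1–B4, B3–B5, B2–B6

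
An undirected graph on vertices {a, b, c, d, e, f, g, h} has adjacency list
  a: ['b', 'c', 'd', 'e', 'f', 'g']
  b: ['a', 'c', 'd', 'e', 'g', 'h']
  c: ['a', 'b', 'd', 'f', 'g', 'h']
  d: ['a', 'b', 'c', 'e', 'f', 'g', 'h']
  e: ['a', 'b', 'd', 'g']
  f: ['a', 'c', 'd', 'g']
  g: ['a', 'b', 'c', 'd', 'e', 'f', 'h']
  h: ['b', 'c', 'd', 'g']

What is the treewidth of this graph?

A width-4 tree decomposition is:
Bags: B1 = {a, b, c, d, g}  B2 = {a, b, d, e, g}  B3 = {b, c, d, g, h}  B4 = {a, c, d, f, g}
Tree: B1–B2, B1–B3, B1–B4
Every bag has size at most 5, so the width is 5 − 1 = 4 and tw(G) ≤ 4. On the other hand G contains the 5-clique {a, c, d, f, g}. A clique must lie in a single bag of any decomposition, so no decomposition can have width below 4. Therefore the treewidth is 4.

4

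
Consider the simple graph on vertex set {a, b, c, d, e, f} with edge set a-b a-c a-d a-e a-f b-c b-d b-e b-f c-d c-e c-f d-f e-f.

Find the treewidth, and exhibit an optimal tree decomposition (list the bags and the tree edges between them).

Each bag holds 5 vertices, so the decomposition has width 4, which upper-bounds the treewidth. For the lower bound, the 5 vertices {a, b, c, d, f} are pairwise adjacent, and any tree decomposition puts a clique entirely inside one bag — forcing width ≥ 4. Combining the bounds, tw(G) = 4.

Treewidth 4.
One such decomposition:
Bags: B1 = {a, b, c, d, f}  B2 = {a, b, c, e, f}
Tree: B1–B2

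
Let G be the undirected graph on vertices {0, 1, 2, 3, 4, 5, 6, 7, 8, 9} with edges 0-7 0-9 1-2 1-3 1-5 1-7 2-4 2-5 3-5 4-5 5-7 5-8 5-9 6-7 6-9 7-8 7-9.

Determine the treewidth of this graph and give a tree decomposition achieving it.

Treewidth 2.
One optimal decomposition is:
Bags: B1 = {5, 7, 9}  B2 = {1, 5, 7}  B3 = {1, 3, 5}  B4 = {1, 2, 5}  B5 = {2, 4, 5}  B6 = {5, 7, 8}  B7 = {0, 7, 9}  B8 = {6, 7, 9}
Tree: B1–B2, B2–B3, B2–B4, B4–B5, B2–B6, B1–B7, B1–B8

Each bag holds 3 vertices, so the decomposition has width 2, which upper-bounds the treewidth. Conversely, {0, 7, 9} is a clique of size 3, and the vertices of any clique must share a bag in every tree decomposition; so some bag has ≥ 3 vertices and tw(G) ≥ 2. Combining the bounds, tw(G) = 2.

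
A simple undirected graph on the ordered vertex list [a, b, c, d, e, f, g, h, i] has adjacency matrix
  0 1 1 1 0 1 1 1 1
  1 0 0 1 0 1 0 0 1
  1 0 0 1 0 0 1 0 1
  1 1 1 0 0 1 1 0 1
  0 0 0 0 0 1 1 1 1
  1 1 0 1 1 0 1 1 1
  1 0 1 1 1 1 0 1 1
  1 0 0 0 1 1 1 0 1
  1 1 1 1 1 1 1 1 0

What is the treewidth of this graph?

A width-4 tree decomposition is:
Bags: B1 = {a, f, g, h, i}  B2 = {a, d, f, g, i}  B3 = {a, b, d, f, i}  B4 = {e, f, g, h, i}  B5 = {a, c, d, g, i}
Tree: B1–B2, B2–B3, B1–B4, B2–B5
Each bag holds 5 vertices, so the decomposition has width 4, which upper-bounds the treewidth. On the other hand G contains the 5-clique {a, c, d, g, i}. A clique must lie in a single bag of any decomposition, so no decomposition can have width below 4. Therefore the treewidth is 4.

4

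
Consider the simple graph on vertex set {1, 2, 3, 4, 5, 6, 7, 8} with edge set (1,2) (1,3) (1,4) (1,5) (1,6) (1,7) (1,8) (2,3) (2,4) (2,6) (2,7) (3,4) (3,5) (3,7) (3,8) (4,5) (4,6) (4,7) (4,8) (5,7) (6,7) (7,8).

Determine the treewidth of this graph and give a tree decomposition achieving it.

Treewidth 4.
One optimal decomposition is:
Bags: B1 = {1, 2, 4, 6, 7}  B2 = {1, 2, 3, 4, 7}  B3 = {1, 3, 4, 5, 7}  B4 = {1, 3, 4, 7, 8}
Tree: B1–B2, B2–B3, B3–B4

Every bag has size at most 5, so the width is 5 − 1 = 4 and tw(G) ≤ 4. On the other hand G contains the 5-clique {1, 3, 4, 7, 8}. A clique must lie in a single bag of any decomposition, so no decomposition can have width below 4. The upper and lower bounds meet at 4, so that is the treewidth.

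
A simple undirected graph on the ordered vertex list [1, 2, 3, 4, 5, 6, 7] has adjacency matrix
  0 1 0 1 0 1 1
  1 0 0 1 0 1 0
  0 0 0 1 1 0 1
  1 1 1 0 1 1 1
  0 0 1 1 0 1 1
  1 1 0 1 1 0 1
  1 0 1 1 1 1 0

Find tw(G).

3

A width-3 tree decomposition is:
Bags: B1 = {4, 5, 6, 7}  B2 = {1, 4, 6, 7}  B3 = {3, 4, 5, 7}  B4 = {1, 2, 4, 6}
Tree: B1–B2, B1–B3, B2–B4
The largest bag has 4 vertices, giving width 3; this decomposition certifies tw(G) ≤ 3. Conversely, {3, 4, 5, 7} is a clique of size 4, and the vertices of any clique must share a bag in every tree decomposition; so some bag has ≥ 4 vertices and tw(G) ≥ 3. Hence tw(G) = 3 exactly.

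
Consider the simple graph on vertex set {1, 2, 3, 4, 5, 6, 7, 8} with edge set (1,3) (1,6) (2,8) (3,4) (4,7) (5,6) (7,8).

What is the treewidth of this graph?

1

A width-1 tree decomposition is:
Bags: B1 = {2, 8}  B2 = {7, 8}  B3 = {4, 7}  B4 = {3, 4}  B5 = {1, 3}  B6 = {1, 6}  B7 = {5, 6}
Tree: B1–B2, B2–B3, B3–B4, B4–B5, B5–B6, B6–B7
The largest bag has 2 vertices, giving width 1; this decomposition certifies tw(G) ≤ 1. Since G has at least one edge (e.g. 2–8), it is not an edgeless graph, so tw(G) ≥ 1. Therefore the treewidth is 1.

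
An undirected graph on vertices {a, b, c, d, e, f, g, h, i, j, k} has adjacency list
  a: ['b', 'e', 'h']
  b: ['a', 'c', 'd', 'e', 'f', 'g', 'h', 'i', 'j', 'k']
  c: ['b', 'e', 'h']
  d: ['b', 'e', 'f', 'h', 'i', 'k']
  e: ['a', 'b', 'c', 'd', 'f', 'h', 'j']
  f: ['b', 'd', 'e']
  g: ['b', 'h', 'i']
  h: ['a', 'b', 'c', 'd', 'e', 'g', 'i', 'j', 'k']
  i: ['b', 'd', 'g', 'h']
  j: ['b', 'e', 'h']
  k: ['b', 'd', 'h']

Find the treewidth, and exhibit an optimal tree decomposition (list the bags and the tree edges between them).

Each bag holds 4 vertices, so the decomposition has width 3, which upper-bounds the treewidth. On the other hand G contains the 4-clique {b, g, h, i}. A clique must lie in a single bag of any decomposition, so no decomposition can have width below 3. The upper and lower bounds meet at 3, so that is the treewidth.

Treewidth 3.
One optimal decomposition is:
Bags: B1 = {b, d, e, h}  B2 = {b, d, h, i}  B3 = {b, g, h, i}  B4 = {b, d, h, k}  B5 = {a, b, e, h}  B6 = {b, e, h, j}  B7 = {b, c, e, h}  B8 = {b, d, e, f}
Tree: B1–B2, B2–B3, B2–B4, B1–B5, B5–B6, B6–B7, B1–B8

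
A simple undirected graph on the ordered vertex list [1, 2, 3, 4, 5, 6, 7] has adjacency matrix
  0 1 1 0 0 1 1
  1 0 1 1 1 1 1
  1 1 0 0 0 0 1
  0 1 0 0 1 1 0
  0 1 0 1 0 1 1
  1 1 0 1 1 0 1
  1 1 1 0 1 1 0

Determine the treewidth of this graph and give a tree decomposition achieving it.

Each bag holds 4 vertices, so the decomposition has width 3, which upper-bounds the treewidth. On the other hand G contains the 4-clique {1, 2, 3, 7}. A clique must lie in a single bag of any decomposition, so no decomposition can have width below 3. Hence tw(G) = 3 exactly.

Treewidth 3.
One optimal decomposition is:
Bags: B1 = {2, 5, 6, 7}  B2 = {2, 4, 5, 6}  B3 = {1, 2, 6, 7}  B4 = {1, 2, 3, 7}
Tree: B1–B2, B1–B3, B3–B4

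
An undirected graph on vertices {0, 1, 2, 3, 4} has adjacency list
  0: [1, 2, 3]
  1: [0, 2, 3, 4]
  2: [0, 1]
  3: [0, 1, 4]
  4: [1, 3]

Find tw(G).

2

A width-2 tree decomposition is:
Bags: B1 = {0, 1, 2}  B2 = {0, 1, 3}  B3 = {1, 3, 4}
Tree: B1–B2, B2–B3
Each bag holds 3 vertices, so the decomposition has width 2, which upper-bounds the treewidth. For the lower bound, the 3 vertices {0, 1, 2} are pairwise adjacent, and any tree decomposition puts a clique entirely inside one bag — forcing width ≥ 2. Hence tw(G) = 2 exactly.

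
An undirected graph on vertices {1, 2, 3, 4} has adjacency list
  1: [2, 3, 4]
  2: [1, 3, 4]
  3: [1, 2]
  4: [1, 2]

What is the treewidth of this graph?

2

A width-2 tree decomposition is:
Bags: B1 = {1, 2, 3}  B2 = {1, 2, 4}
Tree: B1–B2
The largest bag has 3 vertices, giving width 2; this decomposition certifies tw(G) ≤ 2. For the lower bound, the 3 vertices {1, 2, 3} are pairwise adjacent, and any tree decomposition puts a clique entirely inside one bag — forcing width ≥ 2. The upper and lower bounds meet at 2, so that is the treewidth.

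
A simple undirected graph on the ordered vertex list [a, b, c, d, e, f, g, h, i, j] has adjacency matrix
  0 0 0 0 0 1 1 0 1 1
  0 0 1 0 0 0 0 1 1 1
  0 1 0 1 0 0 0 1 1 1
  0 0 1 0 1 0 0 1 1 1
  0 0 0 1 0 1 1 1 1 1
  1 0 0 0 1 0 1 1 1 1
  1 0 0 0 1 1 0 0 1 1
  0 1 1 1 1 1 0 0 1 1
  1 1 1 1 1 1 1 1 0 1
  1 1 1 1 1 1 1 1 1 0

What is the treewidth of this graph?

4

A width-4 tree decomposition is:
Bags: B1 = {d, e, h, i, j}  B2 = {e, f, h, i, j}  B3 = {c, d, h, i, j}  B4 = {e, f, g, i, j}  B5 = {b, c, h, i, j}  B6 = {a, f, g, i, j}
Tree: B1–B2, B1–B3, B2–B4, B3–B5, B4–B6
Every bag has size at most 5, so the width is 5 − 1 = 4 and tw(G) ≤ 4. Conversely, {e, f, g, i, j} is a clique of size 5, and the vertices of any clique must share a bag in every tree decomposition; so some bag has ≥ 5 vertices and tw(G) ≥ 4. The upper and lower bounds meet at 4, so that is the treewidth.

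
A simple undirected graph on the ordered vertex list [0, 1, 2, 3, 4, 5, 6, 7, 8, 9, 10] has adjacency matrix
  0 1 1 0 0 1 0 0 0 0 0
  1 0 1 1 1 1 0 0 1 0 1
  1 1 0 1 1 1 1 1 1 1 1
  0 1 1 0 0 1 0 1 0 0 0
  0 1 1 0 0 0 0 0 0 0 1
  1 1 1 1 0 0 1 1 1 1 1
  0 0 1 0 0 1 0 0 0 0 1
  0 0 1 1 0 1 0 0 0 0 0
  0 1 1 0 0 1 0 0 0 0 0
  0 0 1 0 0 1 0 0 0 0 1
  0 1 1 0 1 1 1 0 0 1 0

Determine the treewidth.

A width-3 tree decomposition is:
Bags: B1 = {2, 5, 9, 10}  B2 = {1, 2, 5, 10}  B3 = {1, 2, 3, 5}  B4 = {1, 2, 5, 8}  B5 = {2, 5, 6, 10}  B6 = {2, 3, 5, 7}  B7 = {1, 2, 4, 10}  B8 = {0, 1, 2, 5}
Tree: B1–B2, B2–B3, B3–B4, B1–B5, B3–B6, B2–B7, B4–B8
Each bag holds 4 vertices, so the decomposition has width 3, which upper-bounds the treewidth. On the other hand G contains the 4-clique {1, 2, 4, 10}. A clique must lie in a single bag of any decomposition, so no decomposition can have width below 3. Combining the bounds, tw(G) = 3.

3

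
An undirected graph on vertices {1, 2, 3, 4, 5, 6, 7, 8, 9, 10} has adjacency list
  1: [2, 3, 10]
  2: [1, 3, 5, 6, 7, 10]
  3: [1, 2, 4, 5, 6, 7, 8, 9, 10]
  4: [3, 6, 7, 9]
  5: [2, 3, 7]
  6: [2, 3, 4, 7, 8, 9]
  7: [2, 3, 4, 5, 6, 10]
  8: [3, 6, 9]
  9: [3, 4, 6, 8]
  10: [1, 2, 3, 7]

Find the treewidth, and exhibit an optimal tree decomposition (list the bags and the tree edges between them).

Treewidth 3.
One optimal decomposition is:
Bags: B1 = {3, 4, 6, 9}  B2 = {3, 4, 6, 7}  B3 = {2, 3, 6, 7}  B4 = {2, 3, 7, 10}  B5 = {3, 6, 8, 9}  B6 = {2, 3, 5, 7}  B7 = {1, 2, 3, 10}
Tree: B1–B2, B2–B3, B3–B4, B1–B5, B3–B6, B4–B7

Each bag holds 4 vertices, so the decomposition has width 3, which upper-bounds the treewidth. On the other hand G contains the 4-clique {3, 6, 8, 9}. A clique must lie in a single bag of any decomposition, so no decomposition can have width below 3. The upper and lower bounds meet at 3, so that is the treewidth.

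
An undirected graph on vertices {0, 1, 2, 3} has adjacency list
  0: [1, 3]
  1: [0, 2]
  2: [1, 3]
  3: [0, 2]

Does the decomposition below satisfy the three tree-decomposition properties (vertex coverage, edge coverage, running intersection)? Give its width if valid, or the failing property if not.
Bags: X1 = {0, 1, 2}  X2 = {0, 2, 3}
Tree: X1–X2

Yes; width 2.

Vertex coverage: the bags together contain {0, 1, 2, 3}, the full vertex set. Edge coverage: each edge of G has both endpoints in at least one bag. Running intersection: for every vertex, the bags containing it form a connected subtree. All three properties hold, so this is a valid tree decomposition of width max|bag| − 1 = 2, and hence tw(G) ≤ 2.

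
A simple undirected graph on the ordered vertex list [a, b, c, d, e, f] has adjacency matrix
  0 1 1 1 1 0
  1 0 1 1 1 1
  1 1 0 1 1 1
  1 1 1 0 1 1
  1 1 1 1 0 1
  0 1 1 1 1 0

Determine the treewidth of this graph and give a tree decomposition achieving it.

Treewidth 4.
Bags: B1 = {b, c, d, e, f}  B2 = {a, b, c, d, e}
Tree: B1–B2

Every bag has size at most 5, so the width is 5 − 1 = 4 and tw(G) ≤ 4. On the other hand G contains the 5-clique {b, c, d, e, f}. A clique must lie in a single bag of any decomposition, so no decomposition can have width below 4. Therefore the treewidth is 4.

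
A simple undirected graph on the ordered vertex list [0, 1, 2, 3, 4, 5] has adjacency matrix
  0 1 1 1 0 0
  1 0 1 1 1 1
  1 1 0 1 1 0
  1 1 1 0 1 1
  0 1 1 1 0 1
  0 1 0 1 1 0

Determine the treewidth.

A width-3 tree decomposition is:
Bags: B1 = {0, 1, 2, 3}  B2 = {1, 2, 3, 4}  B3 = {1, 3, 4, 5}
Tree: B1–B2, B2–B3
Each bag holds 4 vertices, so the decomposition has width 3, which upper-bounds the treewidth. On the other hand G contains the 4-clique {0, 1, 2, 3}. A clique must lie in a single bag of any decomposition, so no decomposition can have width below 3. Therefore the treewidth is 3.

3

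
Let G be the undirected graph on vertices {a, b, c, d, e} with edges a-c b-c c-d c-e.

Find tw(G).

1

A width-1 tree decomposition is:
Bags: B1 = {c, d}  B2 = {a, c}  B3 = {c, e}  B4 = {b, c}
Tree: B1–B2, B2–B3, B3–B4
Every bag has size at most 2, so the width is 2 − 1 = 1 and tw(G) ≤ 1. G has an edge, so its treewidth is at least 1. The upper and lower bounds meet at 1, so that is the treewidth.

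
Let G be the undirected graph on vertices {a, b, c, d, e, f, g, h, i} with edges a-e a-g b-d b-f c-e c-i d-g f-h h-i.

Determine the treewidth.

A width-2 tree decomposition is:
Bags: B1 = {b, f, h}  B2 = {b, h, i}  B3 = {b, c, i}  B4 = {b, c, e}  B5 = {a, b, e}  B6 = {a, b, g}  B7 = {b, d, g}
Tree: B1–B2, B2–B3, B3–B4, B4–B5, B5–B6, B6–B7
Each bag holds 3 vertices, so the decomposition has width 2, which upper-bounds the treewidth. For the lower bound, G contains the cycle b–f–h–i–c–e–a–g–d–b, so G is not a forest; only forests have treewidth ≤ 1, hence tw(G) ≥ 2. Hence tw(G) = 2 exactly.

2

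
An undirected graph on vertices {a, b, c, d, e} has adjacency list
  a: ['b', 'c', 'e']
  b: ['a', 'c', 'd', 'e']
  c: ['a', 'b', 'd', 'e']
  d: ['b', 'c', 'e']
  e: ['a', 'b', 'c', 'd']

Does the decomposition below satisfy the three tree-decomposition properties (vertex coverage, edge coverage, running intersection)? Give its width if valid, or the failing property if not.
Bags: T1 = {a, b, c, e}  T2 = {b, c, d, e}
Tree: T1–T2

Yes; width 3.

Vertex coverage: the bags together contain {a, b, c, d, e}, the full vertex set. Edge coverage: each edge of G has both endpoints in at least one bag. Running intersection: for every vertex, the bags containing it form a connected subtree. All three properties hold, so this is a valid tree decomposition of width max|bag| − 1 = 3, and hence tw(G) ≤ 3.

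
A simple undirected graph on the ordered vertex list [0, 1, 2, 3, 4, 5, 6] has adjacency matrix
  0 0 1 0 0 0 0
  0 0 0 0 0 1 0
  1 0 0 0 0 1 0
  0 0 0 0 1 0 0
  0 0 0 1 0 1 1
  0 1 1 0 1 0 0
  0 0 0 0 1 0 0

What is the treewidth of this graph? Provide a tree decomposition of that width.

The largest bag has 2 vertices, giving width 1; this decomposition certifies tw(G) ≤ 1. Any graph with an edge has treewidth ≥ 1, and G has the edge 4–5. Combining the bounds, tw(G) = 1.

Treewidth 1.
One optimal decomposition is:
Bags: B1 = {4, 5}  B2 = {4, 6}  B3 = {1, 5}  B4 = {3, 4}  B5 = {2, 5}  B6 = {0, 2}
Tree: B1–B2, B1–B3, B2–B4, B3–B5, B5–B6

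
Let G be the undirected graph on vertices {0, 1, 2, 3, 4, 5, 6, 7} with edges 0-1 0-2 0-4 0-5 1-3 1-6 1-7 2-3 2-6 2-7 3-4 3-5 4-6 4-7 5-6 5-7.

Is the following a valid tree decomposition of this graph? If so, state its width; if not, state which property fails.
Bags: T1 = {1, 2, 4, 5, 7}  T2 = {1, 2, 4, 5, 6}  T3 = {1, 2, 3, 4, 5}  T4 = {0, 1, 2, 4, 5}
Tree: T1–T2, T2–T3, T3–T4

Vertex coverage: the bags together contain {0, 1, 2, 3, 4, 5, 6, 7}, the full vertex set. Edge coverage: each edge of G has both endpoints in at least one bag. Running intersection: for every vertex, the bags containing it form a connected subtree. All three properties hold, so this is a valid tree decomposition of width max|bag| − 1 = 4, and hence tw(G) ≤ 4.

Yes; width 4.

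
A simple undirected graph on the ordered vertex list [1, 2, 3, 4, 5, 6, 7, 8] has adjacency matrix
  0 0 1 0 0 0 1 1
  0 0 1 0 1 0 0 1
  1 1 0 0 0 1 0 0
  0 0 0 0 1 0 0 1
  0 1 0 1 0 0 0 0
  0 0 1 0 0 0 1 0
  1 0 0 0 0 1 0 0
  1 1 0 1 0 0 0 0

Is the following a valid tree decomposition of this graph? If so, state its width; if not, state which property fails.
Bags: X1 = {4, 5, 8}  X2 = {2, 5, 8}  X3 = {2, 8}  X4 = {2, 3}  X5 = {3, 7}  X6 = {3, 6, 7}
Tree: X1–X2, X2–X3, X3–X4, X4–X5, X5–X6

A tree decomposition must satisfy three properties: every vertex lies in some bag; for every edge, both endpoints lie together in some bag; and for every vertex, the bags containing it form a connected subtree. Here vertex 1 appears in no bag, so the decomposition is invalid.

No — vertex 1 appears in no bag.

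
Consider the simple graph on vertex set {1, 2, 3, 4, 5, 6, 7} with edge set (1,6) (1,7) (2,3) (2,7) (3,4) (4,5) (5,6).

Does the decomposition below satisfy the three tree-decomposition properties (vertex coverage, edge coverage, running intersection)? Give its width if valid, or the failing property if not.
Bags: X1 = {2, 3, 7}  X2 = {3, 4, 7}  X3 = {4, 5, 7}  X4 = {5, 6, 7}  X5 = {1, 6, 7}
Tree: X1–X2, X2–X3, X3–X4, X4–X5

Yes; width 2.

Checking the three conditions: (i) the bags cover all of {1, 2, 3, 4, 5, 6, 7}; (ii) for each edge, some bag contains both endpoints; (iii) the bags containing any fixed vertex form a subtree. All hold, so the decomposition is valid with width 3 − 1 = 2.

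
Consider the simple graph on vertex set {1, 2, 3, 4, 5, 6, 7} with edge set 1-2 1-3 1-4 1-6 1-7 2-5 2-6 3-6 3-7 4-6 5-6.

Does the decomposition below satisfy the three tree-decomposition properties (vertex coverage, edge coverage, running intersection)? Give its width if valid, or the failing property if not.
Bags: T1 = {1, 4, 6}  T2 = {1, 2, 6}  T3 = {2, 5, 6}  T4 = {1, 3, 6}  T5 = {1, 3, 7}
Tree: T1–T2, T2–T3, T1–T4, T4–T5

Yes; width 2.

Vertex coverage: the bags together contain {1, 2, 3, 4, 5, 6, 7}, the full vertex set. Edge coverage: each edge of G has both endpoints in at least one bag. Running intersection: for every vertex, the bags containing it form a connected subtree. All three properties hold, so this is a valid tree decomposition of width max|bag| − 1 = 2, and hence tw(G) ≤ 2.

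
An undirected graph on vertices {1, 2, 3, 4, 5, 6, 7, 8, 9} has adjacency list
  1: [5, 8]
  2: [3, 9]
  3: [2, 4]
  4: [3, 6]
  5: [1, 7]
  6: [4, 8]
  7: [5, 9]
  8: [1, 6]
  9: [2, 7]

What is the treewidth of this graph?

A width-2 tree decomposition is:
Bags: B1 = {3, 4, 6}  B2 = {2, 3, 6}  B3 = {2, 6, 9}  B4 = {6, 7, 9}  B5 = {5, 6, 7}  B6 = {1, 5, 6}  B7 = {1, 6, 8}
Tree: B1–B2, B2–B3, B3–B4, B4–B5, B5–B6, B6–B7
The largest bag has 3 vertices, giving width 2; this decomposition certifies tw(G) ≤ 2. The edges 6–4–3–2–9–7–5–1–8–6 form a cycle, so G is not a tree and its treewidth is at least 2. Hence tw(G) = 2 exactly.

2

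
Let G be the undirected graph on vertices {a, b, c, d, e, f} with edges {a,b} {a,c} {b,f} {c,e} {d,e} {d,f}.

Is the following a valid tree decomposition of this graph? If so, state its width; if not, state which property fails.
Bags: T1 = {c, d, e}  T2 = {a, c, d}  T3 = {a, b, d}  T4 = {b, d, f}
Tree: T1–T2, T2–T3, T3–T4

Yes; width 2.

Checking the three conditions: (i) the bags cover all of {a, b, c, d, e, f}; (ii) for each edge, some bag contains both endpoints; (iii) the bags containing any fixed vertex form a subtree. All hold, so the decomposition is valid with width 3 − 1 = 2.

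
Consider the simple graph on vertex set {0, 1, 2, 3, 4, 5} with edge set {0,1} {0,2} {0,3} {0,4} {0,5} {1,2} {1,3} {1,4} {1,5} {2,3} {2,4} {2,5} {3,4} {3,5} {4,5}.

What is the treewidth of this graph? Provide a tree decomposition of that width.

A single bag containing all 6 vertices is trivially a valid decomposition of width 5. On the other hand G contains the 6-clique {0, 1, 2, 3, 4, 5}. A clique must lie in a single bag of any decomposition, so no decomposition can have width below 5. Hence tw(G) = 5 exactly.

Treewidth 5.
Bags: B1 = {0, 1, 2, 3, 4, 5}
Tree: (single bag)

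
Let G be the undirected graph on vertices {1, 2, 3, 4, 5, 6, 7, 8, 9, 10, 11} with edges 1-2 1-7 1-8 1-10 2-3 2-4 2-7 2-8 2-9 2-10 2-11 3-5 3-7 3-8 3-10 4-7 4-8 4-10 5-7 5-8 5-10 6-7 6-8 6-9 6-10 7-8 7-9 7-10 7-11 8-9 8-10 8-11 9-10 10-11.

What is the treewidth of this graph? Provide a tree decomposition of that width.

Every bag has size at most 5, so the width is 5 − 1 = 4 and tw(G) ≤ 4. Conversely, {1, 2, 7, 8, 10} is a clique of size 5, and the vertices of any clique must share a bag in every tree decomposition; so some bag has ≥ 5 vertices and tw(G) ≥ 4. Therefore the treewidth is 4.

Treewidth 4.
One optimal decomposition is:
Bags: B1 = {2, 7, 8, 10, 11}  B2 = {1, 2, 7, 8, 10}  B3 = {2, 7, 8, 9, 10}  B4 = {2, 4, 7, 8, 10}  B5 = {6, 7, 8, 9, 10}  B6 = {2, 3, 7, 8, 10}  B7 = {3, 5, 7, 8, 10}
Tree: B1–B2, B2–B3, B3–B4, B3–B5, B4–B6, B6–B7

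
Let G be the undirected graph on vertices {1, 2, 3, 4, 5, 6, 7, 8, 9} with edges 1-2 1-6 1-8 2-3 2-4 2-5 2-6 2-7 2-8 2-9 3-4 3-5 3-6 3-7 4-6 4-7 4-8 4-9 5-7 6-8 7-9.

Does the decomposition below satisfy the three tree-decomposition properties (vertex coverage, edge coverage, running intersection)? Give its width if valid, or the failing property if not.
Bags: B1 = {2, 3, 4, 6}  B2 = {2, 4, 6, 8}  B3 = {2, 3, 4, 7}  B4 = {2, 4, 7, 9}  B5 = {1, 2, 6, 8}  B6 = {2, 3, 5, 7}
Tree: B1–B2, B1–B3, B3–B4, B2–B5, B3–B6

Yes; width 3.

Checking the three conditions: (i) the bags cover all of {1, 2, 3, 4, 5, 6, 7, 8, 9}; (ii) for each edge, some bag contains both endpoints; (iii) the bags containing any fixed vertex form a subtree. All hold, so the decomposition is valid with width 4 − 1 = 3.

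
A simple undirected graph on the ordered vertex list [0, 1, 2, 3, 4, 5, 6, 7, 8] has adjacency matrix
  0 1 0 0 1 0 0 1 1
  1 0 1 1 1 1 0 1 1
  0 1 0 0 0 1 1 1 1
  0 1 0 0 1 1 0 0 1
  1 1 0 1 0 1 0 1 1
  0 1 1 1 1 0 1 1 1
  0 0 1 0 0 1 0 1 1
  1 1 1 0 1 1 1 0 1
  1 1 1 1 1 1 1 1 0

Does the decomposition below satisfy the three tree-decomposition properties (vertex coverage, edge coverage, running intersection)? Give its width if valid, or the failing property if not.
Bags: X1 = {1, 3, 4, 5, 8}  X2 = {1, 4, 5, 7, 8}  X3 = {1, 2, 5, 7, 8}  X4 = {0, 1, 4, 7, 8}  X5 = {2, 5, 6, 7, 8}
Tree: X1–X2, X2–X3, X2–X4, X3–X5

Yes; width 4.

Every vertex of G appears in some bag (union = {0, 1, 2, 3, 4, 5, 6, 7, 8}); every edge is covered by a bag; and for each vertex v the set of bags containing v is connected in the bag tree. The decomposition is therefore valid. The largest bag has 5 vertices, so the width is 4.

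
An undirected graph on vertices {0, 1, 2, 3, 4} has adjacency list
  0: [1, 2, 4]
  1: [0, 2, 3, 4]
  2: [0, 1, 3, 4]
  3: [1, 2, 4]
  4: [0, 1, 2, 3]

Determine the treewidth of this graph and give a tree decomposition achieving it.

Treewidth 3.
One optimal decomposition is:
Bags: B1 = {1, 2, 3, 4}  B2 = {0, 1, 2, 4}
Tree: B1–B2

Each bag holds 4 vertices, so the decomposition has width 3, which upper-bounds the treewidth. On the other hand G contains the 4-clique {0, 1, 2, 4}. A clique must lie in a single bag of any decomposition, so no decomposition can have width below 3. Therefore the treewidth is 3.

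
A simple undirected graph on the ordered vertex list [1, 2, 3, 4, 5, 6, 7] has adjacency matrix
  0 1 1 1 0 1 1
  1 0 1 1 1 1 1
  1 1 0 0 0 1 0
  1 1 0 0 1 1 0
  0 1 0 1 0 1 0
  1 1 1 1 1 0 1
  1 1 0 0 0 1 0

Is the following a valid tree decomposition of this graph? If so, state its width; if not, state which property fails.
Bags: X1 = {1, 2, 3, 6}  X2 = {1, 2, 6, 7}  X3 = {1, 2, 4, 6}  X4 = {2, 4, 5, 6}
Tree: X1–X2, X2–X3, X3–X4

Yes; width 3.

Every vertex of G appears in some bag (union = {1, 2, 3, 4, 5, 6, 7}); every edge is covered by a bag; and for each vertex v the set of bags containing v is connected in the bag tree. The decomposition is therefore valid. The largest bag has 4 vertices, so the width is 3.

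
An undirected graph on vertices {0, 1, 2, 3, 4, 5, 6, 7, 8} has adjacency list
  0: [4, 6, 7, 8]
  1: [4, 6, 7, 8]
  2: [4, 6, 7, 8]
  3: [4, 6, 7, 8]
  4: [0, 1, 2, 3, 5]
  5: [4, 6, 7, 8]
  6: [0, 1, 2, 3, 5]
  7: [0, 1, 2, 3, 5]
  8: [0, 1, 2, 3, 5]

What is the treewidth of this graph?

4

A width-4 tree decomposition is:
Bags: B1 = {1, 4, 6, 7, 8}  B2 = {2, 4, 6, 7, 8}  B3 = {0, 4, 6, 7, 8}  B4 = {4, 5, 6, 7, 8}  B5 = {3, 4, 6, 7, 8}
Tree: B1–B2, B2–B3, B3–B4, B4–B5
Each bag holds 5 vertices, so the decomposition has width 4, which upper-bounds the treewidth. For the lower bound: the 5 vertex sets {1,4}, {2,8}, {0,7}, {6}, {5} are disjoint, each induces a connected subgraph, and every pair is joined by at least one edge of G. Contracting each set to a single vertex therefore yields K_{5} as a minor, and since treewidth is minor-monotone, tw(G) ≥ tw(K_{5}) = 4. Therefore the treewidth is 4.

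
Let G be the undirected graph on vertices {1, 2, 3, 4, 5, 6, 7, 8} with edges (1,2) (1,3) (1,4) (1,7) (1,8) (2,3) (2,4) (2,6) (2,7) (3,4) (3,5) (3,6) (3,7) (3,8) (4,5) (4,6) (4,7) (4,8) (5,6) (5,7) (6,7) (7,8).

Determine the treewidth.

4

A width-4 tree decomposition is:
Bags: B1 = {1, 2, 3, 4, 7}  B2 = {2, 3, 4, 6, 7}  B3 = {3, 4, 5, 6, 7}  B4 = {1, 3, 4, 7, 8}
Tree: B1–B2, B2–B3, B1–B4
The largest bag has 5 vertices, giving width 4; this decomposition certifies tw(G) ≤ 4. For the lower bound, the 5 vertices {1, 3, 4, 7, 8} are pairwise adjacent, and any tree decomposition puts a clique entirely inside one bag — forcing width ≥ 4. Combining the bounds, tw(G) = 4.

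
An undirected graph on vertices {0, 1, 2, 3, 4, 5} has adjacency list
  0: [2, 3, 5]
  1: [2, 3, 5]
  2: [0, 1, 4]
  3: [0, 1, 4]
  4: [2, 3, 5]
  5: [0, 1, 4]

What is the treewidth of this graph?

A width-3 tree decomposition is:
Bags: B1 = {2, 3, 4, 5}  B2 = {1, 2, 3, 5}  B3 = {0, 2, 3, 5}
Tree: B1–B2, B2–B3
Each bag holds 4 vertices, so the decomposition has width 3, which upper-bounds the treewidth. For the lower bound: the 4 vertex sets {2,4}, {1,3}, {5}, {0} are disjoint, each induces a connected subgraph, and every pair is joined by at least one edge of G. Contracting each set to a single vertex therefore yields K_{4} as a minor, and since treewidth is minor-monotone, tw(G) ≥ tw(K_{4}) = 3. Therefore the treewidth is 3.

3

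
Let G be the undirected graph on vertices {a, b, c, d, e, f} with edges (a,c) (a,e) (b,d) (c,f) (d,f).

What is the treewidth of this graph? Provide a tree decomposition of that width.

Treewidth 1.
One such decomposition:
Bags: B1 = {a, e}  B2 = {a, c}  B3 = {c, f}  B4 = {d, f}  B5 = {b, d}
Tree: B1–B2, B2–B3, B3–B4, B4–B5

The largest bag has 2 vertices, giving width 1; this decomposition certifies tw(G) ≤ 1. Any graph with an edge has treewidth ≥ 1, and G has the edge e–a. The upper and lower bounds meet at 1, so that is the treewidth.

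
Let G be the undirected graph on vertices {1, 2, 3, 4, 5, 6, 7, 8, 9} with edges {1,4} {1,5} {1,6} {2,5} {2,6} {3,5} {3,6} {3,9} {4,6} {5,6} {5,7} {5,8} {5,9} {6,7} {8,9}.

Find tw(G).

2

A width-2 tree decomposition is:
Bags: B1 = {2, 5, 6}  B2 = {3, 5, 6}  B3 = {1, 5, 6}  B4 = {3, 5, 9}  B5 = {1, 4, 6}  B6 = {5, 8, 9}  B7 = {5, 6, 7}
Tree: B1–B2, B2–B3, B2–B4, B3–B5, B4–B6, B3–B7
The largest bag has 3 vertices, giving width 2; this decomposition certifies tw(G) ≤ 2. For the lower bound, the 3 vertices {1, 4, 6} are pairwise adjacent, and any tree decomposition puts a clique entirely inside one bag — forcing width ≥ 2. Hence tw(G) = 2 exactly.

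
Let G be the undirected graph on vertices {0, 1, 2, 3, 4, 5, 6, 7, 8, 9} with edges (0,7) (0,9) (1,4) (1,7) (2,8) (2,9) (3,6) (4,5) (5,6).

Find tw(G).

A width-1 tree decomposition is:
Bags: B1 = {3, 6}  B2 = {5, 6}  B3 = {4, 5}  B4 = {1, 4}  B5 = {1, 7}  B6 = {0, 7}  B7 = {0, 9}  B8 = {2, 9}  B9 = {2, 8}
Tree: B1–B2, B2–B3, B3–B4, B4–B5, B5–B6, B6–B7, B7–B8, B8–B9
Each bag holds 2 vertices, so the decomposition has width 1, which upper-bounds the treewidth. Any graph with an edge has treewidth ≥ 1, and G has the edge 3–6. Therefore the treewidth is 1.

1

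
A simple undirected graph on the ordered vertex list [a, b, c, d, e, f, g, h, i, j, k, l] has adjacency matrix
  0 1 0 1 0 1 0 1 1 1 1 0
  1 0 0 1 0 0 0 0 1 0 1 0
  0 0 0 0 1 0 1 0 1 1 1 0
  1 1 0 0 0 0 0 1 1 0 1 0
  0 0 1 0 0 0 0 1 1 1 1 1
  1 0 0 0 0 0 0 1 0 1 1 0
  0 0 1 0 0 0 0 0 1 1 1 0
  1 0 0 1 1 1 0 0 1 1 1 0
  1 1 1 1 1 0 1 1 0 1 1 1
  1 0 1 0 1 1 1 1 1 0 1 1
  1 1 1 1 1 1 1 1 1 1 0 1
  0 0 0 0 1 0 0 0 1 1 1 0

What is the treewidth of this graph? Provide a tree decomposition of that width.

Treewidth 4.
One optimal decomposition is:
Bags: B1 = {a, f, h, j, k}  B2 = {a, h, i, j, k}  B3 = {a, d, h, i, k}  B4 = {a, b, d, i, k}  B5 = {e, h, i, j, k}  B6 = {c, e, i, j, k}  B7 = {c, g, i, j, k}  B8 = {e, i, j, k, l}
Tree: B1–B2, B2–B3, B3–B4, B2–B5, B5–B6, B6–B7, B6–B8

Every bag has size at most 5, so the width is 5 − 1 = 4 and tw(G) ≤ 4. On the other hand G contains the 5-clique {a, f, h, j, k}. A clique must lie in a single bag of any decomposition, so no decomposition can have width below 4. Combining the bounds, tw(G) = 4.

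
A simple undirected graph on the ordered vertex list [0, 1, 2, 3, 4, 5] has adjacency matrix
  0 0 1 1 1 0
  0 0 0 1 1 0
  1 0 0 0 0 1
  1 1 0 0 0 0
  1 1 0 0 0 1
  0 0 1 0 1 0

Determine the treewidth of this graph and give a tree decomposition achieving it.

The largest bag has 3 vertices, giving width 2; this decomposition certifies tw(G) ≤ 2. For the lower bound, G contains the cycle 5–2–0–4–5, so G is not a forest; only forests have treewidth ≤ 1, hence tw(G) ≥ 2. Hence tw(G) = 2 exactly.

Treewidth 2.
One such decomposition:
Bags: B1 = {2, 4, 5}  B2 = {0, 2, 4}  B3 = {0, 1, 4}  B4 = {0, 1, 3}
Tree: B1–B2, B2–B3, B3–B4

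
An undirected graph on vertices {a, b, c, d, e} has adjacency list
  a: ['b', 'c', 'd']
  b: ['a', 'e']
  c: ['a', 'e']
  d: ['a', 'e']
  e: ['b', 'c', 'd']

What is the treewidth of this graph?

A width-2 tree decomposition is:
Bags: B1 = {a, d, e}  B2 = {a, b, e}  B3 = {a, c, e}
Tree: B1–B2, B2–B3
Every bag has size at most 3, so the width is 3 − 1 = 2 and tw(G) ≤ 2. Since d–e–b–a–d is a cycle in G, G is not acyclic. Forests are exactly the graphs of treewidth ≤ 1, so tw(G) ≥ 2. Hence tw(G) = 2 exactly.

2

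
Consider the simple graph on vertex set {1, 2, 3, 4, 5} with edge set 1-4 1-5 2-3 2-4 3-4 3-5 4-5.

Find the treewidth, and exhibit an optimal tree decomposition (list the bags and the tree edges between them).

Treewidth 2.
Bags: B1 = {2, 3, 4}  B2 = {3, 4, 5}  B3 = {1, 4, 5}
Tree: B1–B2, B2–B3

Every bag has size at most 3, so the width is 3 − 1 = 2 and tw(G) ≤ 2. On the other hand G contains the 3-clique {1, 4, 5}. A clique must lie in a single bag of any decomposition, so no decomposition can have width below 2. Hence tw(G) = 2 exactly.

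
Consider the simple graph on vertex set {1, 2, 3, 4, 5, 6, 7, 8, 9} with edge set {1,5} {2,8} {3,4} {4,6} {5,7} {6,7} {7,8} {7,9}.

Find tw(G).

A width-1 tree decomposition is:
Bags: B1 = {5, 7}  B2 = {7, 8}  B3 = {1, 5}  B4 = {6, 7}  B5 = {7, 9}  B6 = {4, 6}  B7 = {2, 8}  B8 = {3, 4}
Tree: B1–B2, B1–B3, B2–B4, B2–B5, B4–B6, B2–B7, B6–B8
Each bag holds 2 vertices, so the decomposition has width 1, which upper-bounds the treewidth. G has an edge, so its treewidth is at least 1. The upper and lower bounds meet at 1, so that is the treewidth.

1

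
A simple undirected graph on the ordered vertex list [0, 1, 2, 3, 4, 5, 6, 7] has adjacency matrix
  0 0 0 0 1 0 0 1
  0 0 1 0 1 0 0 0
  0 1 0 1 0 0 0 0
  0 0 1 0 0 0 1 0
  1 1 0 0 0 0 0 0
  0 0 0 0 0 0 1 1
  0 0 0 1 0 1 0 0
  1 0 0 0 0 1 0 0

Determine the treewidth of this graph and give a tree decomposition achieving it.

Treewidth 2.
One such decomposition:
Bags: B1 = {0, 1, 4}  B2 = {0, 1, 7}  B3 = {1, 5, 7}  B4 = {1, 5, 6}  B5 = {1, 3, 6}  B6 = {1, 2, 3}
Tree: B1–B2, B2–B3, B3–B4, B4–B5, B5–B6

The largest bag has 3 vertices, giving width 2; this decomposition certifies tw(G) ≤ 2. The edges 1–4–0–7–5–6–3–2–1 form a cycle, so G is not a tree and its treewidth is at least 2. The upper and lower bounds meet at 2, so that is the treewidth.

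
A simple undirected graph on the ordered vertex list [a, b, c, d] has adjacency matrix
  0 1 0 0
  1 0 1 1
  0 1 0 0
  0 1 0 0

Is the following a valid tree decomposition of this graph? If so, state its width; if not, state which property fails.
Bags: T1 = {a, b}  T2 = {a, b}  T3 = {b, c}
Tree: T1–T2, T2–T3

A tree decomposition must satisfy three properties: every vertex lies in some bag; for every edge, both endpoints lie together in some bag; and for every vertex, the bags containing it form a connected subtree. Here vertex d appears in no bag, so the decomposition is invalid.

No — vertex d appears in no bag.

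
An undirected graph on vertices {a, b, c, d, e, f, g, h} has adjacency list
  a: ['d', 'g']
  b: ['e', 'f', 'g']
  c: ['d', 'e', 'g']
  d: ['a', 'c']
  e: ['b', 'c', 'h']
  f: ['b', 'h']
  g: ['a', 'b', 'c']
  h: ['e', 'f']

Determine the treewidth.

2

A width-2 tree decomposition is:
Bags: B1 = {a, d, g}  B2 = {c, d, g}  B3 = {b, c, g}  B4 = {b, c, e}  B5 = {b, e, f}  B6 = {e, f, h}
Tree: B1–B2, B2–B3, B3–B4, B4–B5, B5–B6
Every bag has size at most 3, so the width is 3 − 1 = 2 and tw(G) ≤ 2. The edges a–d–c–g–a form a cycle, so G is not a tree and its treewidth is at least 2. Combining the bounds, tw(G) = 2.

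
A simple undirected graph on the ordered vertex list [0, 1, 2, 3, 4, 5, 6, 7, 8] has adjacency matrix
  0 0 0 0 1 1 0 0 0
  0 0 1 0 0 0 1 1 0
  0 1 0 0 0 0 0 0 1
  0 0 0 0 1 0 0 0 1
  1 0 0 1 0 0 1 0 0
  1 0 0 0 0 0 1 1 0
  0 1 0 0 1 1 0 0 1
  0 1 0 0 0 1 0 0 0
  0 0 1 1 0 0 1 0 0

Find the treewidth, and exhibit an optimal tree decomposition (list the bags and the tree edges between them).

Treewidth 3.
One optimal decomposition is:
Bags: B1 = {1, 2, 5, 7}  B2 = {1, 2, 5, 6}  B3 = {2, 5, 6, 8}  B4 = {0, 5, 6, 8}  B5 = {0, 4, 6, 8}  B6 = {0, 3, 4, 8}
Tree: B1–B2, B2–B3, B3–B4, B4–B5, B5–B6

Each bag holds 4 vertices, so the decomposition has width 3, which upper-bounds the treewidth. For the lower bound: the 4 vertex sets {1,2,7}, {5}, {6}, {0,3,4,8} are disjoint, each induces a connected subgraph, and every pair is joined by at least one edge of G. Contracting each set to a single vertex therefore yields K_{4} as a minor, and since treewidth is minor-monotone, tw(G) ≥ tw(K_{4}) = 3. Combining the bounds, tw(G) = 3.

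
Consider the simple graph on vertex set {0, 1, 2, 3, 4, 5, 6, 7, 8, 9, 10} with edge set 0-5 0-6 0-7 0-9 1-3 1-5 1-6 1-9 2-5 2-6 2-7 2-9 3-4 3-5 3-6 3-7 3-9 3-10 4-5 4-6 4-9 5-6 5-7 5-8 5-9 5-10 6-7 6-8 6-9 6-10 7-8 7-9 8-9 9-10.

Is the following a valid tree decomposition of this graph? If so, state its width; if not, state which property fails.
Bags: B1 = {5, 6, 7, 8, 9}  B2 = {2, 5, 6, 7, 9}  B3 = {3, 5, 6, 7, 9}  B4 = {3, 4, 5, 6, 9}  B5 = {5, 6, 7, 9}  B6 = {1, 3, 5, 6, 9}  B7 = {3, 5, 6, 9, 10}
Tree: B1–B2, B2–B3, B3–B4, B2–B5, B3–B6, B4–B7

No — vertex 0 appears in no bag.

A tree decomposition must satisfy three properties: every vertex lies in some bag; for every edge, both endpoints lie together in some bag; and for every vertex, the bags containing it form a connected subtree. Here vertex 0 appears in no bag, so the decomposition is invalid.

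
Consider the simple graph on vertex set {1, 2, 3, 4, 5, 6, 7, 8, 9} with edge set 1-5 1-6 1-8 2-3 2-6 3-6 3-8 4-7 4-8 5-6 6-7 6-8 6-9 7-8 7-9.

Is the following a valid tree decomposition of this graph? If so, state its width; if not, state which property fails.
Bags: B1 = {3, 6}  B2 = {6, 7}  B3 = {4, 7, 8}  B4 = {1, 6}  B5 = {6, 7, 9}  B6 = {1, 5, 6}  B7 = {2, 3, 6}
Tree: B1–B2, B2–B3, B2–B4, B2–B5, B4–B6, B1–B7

No — edge (8,6) lies in no bag.

A tree decomposition must satisfy three properties: every vertex lies in some bag; for every edge, both endpoints lie together in some bag; and for every vertex, the bags containing it form a connected subtree. Here edge (8,6) lies in no bag, so the decomposition is invalid.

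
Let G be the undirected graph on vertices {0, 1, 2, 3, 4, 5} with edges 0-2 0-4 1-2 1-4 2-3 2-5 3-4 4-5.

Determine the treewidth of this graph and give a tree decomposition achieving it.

Every bag has size at most 3, so the width is 3 − 1 = 2 and tw(G) ≤ 2. Since 2–5–4–0–2 is a cycle in G, G is not acyclic. Forests are exactly the graphs of treewidth ≤ 1, so tw(G) ≥ 2. Hence tw(G) = 2 exactly.

Treewidth 2.
One optimal decomposition is:
Bags: B1 = {2, 4, 5}  B2 = {0, 2, 4}  B3 = {2, 3, 4}  B4 = {1, 2, 4}
Tree: B1–B2, B2–B3, B3–B4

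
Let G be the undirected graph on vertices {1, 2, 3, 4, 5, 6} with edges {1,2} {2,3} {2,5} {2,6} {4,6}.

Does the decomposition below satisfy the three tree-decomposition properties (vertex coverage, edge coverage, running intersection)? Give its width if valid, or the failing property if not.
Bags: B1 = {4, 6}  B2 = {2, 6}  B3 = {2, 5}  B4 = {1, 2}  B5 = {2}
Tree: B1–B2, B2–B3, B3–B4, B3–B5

No — vertex 3 appears in no bag.

A tree decomposition must satisfy three properties: every vertex lies in some bag; for every edge, both endpoints lie together in some bag; and for every vertex, the bags containing it form a connected subtree. Here vertex 3 appears in no bag, so the decomposition is invalid.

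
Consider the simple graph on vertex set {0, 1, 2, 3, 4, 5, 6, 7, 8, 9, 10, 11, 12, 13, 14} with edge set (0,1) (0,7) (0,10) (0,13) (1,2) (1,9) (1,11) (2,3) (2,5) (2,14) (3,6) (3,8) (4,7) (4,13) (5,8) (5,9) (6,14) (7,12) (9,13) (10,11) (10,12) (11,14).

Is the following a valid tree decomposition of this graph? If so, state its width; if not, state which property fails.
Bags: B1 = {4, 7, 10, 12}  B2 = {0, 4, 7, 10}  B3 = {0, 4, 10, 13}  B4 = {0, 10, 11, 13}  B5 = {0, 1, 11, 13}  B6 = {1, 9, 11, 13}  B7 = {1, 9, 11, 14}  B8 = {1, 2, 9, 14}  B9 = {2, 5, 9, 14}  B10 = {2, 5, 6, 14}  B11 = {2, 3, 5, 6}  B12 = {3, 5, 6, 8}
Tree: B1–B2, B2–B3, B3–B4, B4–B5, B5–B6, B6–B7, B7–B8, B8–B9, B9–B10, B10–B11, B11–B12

Yes; width 3.

Checking the three conditions: (i) the bags cover all of {0, 1, 2, 3, 4, 5, 6, 7, 8, 9, 10, 11, 12, 13, 14}; (ii) for each edge, some bag contains both endpoints; (iii) the bags containing any fixed vertex form a subtree. All hold, so the decomposition is valid with width 4 − 1 = 3.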